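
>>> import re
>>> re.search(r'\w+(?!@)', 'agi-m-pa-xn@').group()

'agi'

The negative lookahead/lookbehind blocks any match where the forbidden context is present.
The match spans [0:3] → 'agi'.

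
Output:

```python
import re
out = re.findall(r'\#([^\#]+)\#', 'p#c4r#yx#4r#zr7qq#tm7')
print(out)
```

['c4r', '4r']

Because there's exactly one group, `findall` drops the full match and keeps group 1 from each hit.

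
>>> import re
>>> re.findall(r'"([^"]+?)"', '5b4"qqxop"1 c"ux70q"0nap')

['qqxop', 'ux70q']

Scanning left to right: at [3:10] match '"qqxop"', group 1 = 'qqxop'; at [13:20] match '"ux70q"', group 1 = 'ux70q'.
`findall` collects group 1 from each match (2 total).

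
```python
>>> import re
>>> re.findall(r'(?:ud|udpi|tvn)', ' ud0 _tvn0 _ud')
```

['ud', 'tvn', 'ud']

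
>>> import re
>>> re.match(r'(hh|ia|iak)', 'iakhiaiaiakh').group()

'ia'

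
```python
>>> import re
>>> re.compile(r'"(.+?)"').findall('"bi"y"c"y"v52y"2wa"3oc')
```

Scanning left to right: at [0:4] match '"bi"', group 1 = 'bi'; at [5:8] match '"c"', group 1 = 'c'; at [9:15] match '"v52y"', group 1 = 'v52y'.
`findall` collects group 1 from each match (3 total).

['bi', 'c', 'v52y']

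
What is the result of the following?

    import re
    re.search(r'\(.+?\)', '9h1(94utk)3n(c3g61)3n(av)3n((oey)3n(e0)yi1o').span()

Lazy quantifiers expand one character at a time until the remainder of the pattern can match.
The match spans [3:10] → '(94utk)'.

(3, 10)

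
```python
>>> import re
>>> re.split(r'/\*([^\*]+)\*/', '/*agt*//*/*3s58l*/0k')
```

['', 'agt', '/*', '3s58l', '0k']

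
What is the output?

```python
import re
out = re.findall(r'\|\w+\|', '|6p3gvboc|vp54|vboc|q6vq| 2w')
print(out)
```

['|6p3gvboc|', '|vboc|']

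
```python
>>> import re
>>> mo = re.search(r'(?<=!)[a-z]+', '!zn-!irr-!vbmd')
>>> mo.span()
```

Because the assertion is zero-width, the text it checks is not consumed and won't appear in the result.
`re.search` scans for the first position where the pattern succeeds.
The match spans [1:3] → 'zn'.

(1, 3)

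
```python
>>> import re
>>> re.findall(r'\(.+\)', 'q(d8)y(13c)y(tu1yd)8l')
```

`findall` yields the raw match text (1 of them) because the pattern has no groups.

['(d8)y(13c)y(tu1yd)']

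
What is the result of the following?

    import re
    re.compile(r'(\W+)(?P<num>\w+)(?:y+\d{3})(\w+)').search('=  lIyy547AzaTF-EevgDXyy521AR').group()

'=  lIyy547AzaTF'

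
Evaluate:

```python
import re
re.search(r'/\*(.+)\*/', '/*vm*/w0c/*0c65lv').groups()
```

Unlike `match`, `search` isn't anchored — it looks for the pattern anywhere in the string.
The match spans [0:6] → '/*vm*/'.
Captured: group 1 = 'vm'.

('vm',)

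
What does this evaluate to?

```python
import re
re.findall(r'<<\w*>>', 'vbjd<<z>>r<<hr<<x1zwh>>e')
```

['<<z>>', '<<x1zwh>>']

`findall` yields the raw match text (2 of them) because the pattern has no groups.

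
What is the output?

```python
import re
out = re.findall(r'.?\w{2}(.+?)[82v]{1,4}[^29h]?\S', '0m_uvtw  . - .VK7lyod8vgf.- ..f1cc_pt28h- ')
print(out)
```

Pattern: optionally any character, then exactly 2 of a word character; then one or more of any character (lazy) (captured); then 1 to 4 of one of [82v], then optionally any character except [29h], then a non-whitespace character.
With a single group, `findall` returns only what that group captured — 3 items.

['u', '7lyod', 'cc_pt']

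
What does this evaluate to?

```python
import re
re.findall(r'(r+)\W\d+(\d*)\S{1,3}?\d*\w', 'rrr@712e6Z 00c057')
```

[('rrr', '')]

`findall` packs the 2 group values into a tuple for every match.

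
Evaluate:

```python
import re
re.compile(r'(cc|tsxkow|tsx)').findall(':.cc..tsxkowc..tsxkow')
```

Alternation isn't longest-match — the leftmost alternative that fits at this position is chosen.
Walking the string: at [2:4] match 'cc', group 1 = 'cc'; at [6:12] match 'tsxkow', group 1 = 'tsxkow'; at [15:21] match 'tsxkow', group 1 = 'tsxkow'.
With a single group, `findall` returns only what that group captured — 3 items.

['cc', 'tsxkow', 'tsxkow']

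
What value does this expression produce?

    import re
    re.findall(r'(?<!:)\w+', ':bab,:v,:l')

Because the assertion is negative and zero-width, positions next to the forbidden text are skipped.
Scanning left to right: at [2:4] → 'ab'.
`findall` yields the raw match text (1 of them) because the pattern has no groups.

['ab']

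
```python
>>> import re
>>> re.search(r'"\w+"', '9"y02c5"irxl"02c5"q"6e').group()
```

'"y02c5"'

`re.search` scans for the first position where the pattern succeeds.
The match spans [1:8] → '"y02c5"'.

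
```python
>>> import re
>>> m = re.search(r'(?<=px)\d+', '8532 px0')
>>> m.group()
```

'0'

The positive lookaround only admits positions where the adjacent text matches; those characters stay outside the span.
The match spans [7:8] → '0'.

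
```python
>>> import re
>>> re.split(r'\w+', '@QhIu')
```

The pattern matches one or more of a word character.
Matches to split on: at [1:5] → 'QhIu'.
`split` removes every match and returns the 2 fragments in between.

['@', '']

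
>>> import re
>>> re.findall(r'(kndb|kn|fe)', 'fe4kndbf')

Branches in `(...|...)` are attempted left-to-right; the first branch that allows the whole pattern to succeed is taken.
Walking the string: at [0:2] match 'fe', group 1 = 'fe'; at [3:7] match 'kndb', group 1 = 'kndb'.
One capturing group, so `findall` returns just the captured substring from each match — 2 in all.

['fe', 'kndb']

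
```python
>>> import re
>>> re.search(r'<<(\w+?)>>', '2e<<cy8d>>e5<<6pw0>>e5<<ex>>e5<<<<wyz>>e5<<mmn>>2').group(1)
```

'cy8d'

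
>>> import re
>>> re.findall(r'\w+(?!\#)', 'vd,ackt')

['vd', 'ackt']

Because the assertion is negative and zero-width, positions next to the forbidden text are skipped.
Walking the string: at [0:2] → 'vd'; at [3:7] → 'ackt'.
Since nothing is captured, `findall` lists the 2 matched substrings directly.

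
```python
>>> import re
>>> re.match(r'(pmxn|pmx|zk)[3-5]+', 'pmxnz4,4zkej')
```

None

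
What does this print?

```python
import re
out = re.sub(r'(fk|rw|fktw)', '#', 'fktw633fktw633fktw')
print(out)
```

Alternation isn't longest-match — the leftmost alternative that fits at this position is chosen.
Matches: at [0:2] → 'fk'; at [7:9] → 'fk'; at [14:16] → 'fk'.
Every occurrence is swapped for '#'.

#tw633#tw633#tw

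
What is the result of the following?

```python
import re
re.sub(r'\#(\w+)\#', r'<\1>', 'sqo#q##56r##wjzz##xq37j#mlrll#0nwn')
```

'sqo<q><56r><wjzz><xq37j>mlrll#0nwn'

Matches: at [3:6] → '#q#'; at [6:11] → '#56r#'; at [11:17] → '#wjzz#'; at [17:24] → '#xq37j#'.
Each match is replaced using the text its own group 1 captured.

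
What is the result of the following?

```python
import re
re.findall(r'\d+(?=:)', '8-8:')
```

['8']

The `(?=…)`/`(?<=…)` assertion just peeks at neighbouring text; it doesn't advance the match position.
Matches: at [2:3] → '8'.
`findall` yields the raw match text (1 of them) because the pattern has no groups.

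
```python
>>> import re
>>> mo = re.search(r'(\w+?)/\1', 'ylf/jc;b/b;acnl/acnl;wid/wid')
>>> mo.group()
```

'b/b'

After group 1 captures some text, `\1` only succeeds where that same text appears again.
`re.search` scans for the first position where the pattern succeeds.
The match spans [7:10] → 'b/b'.
Captured: group 1 = 'b'.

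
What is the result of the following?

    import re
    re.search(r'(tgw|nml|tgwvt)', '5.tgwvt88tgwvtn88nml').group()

Branches in `(...|...)` are attempted left-to-right; the first branch that allows the whole pattern to succeed is taken.
The match spans [2:5] → 'tgw'.

'tgw'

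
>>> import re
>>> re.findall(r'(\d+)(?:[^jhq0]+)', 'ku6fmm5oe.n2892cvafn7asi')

Pattern: one or more of a digit (captured); then one or more of any character except [jhq0] (non-capturing group).
One capturing group, so `findall` returns just the captured substring from the one match — 1 in all.

['6']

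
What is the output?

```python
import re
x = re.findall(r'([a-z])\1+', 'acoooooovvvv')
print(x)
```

['o', 'v']

The backreference `\1` re-matches whatever the first group consumed, character for character.
Because there's exactly one group, `findall` drops the full match and keeps group 1 from each hit.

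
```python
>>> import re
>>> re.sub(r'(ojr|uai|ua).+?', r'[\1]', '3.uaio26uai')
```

Branches in `(...|...)` are attempted left-to-right; the first branch that allows the whole pattern to succeed is taken.
Each match is replaced using the text its own group 1 captured.

'3.[uai]26[ua]'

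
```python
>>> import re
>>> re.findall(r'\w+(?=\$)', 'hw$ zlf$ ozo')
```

Because the assertion is zero-width, the text it checks is not consumed and won't appear in the result.
Walking the string: at [0:2] → 'hw'; at [4:7] → 'zlf'.
No capturing groups, so `findall` returns the 2 full match strings.

['hw', 'zlf']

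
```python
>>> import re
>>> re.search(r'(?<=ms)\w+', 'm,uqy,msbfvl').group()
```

The lookaround is zero-width — it requires the adjacent text to match without consuming it, so the asserted text isn't part of the match.
The match spans [8:12] → 'bfvl'.

'bfvl'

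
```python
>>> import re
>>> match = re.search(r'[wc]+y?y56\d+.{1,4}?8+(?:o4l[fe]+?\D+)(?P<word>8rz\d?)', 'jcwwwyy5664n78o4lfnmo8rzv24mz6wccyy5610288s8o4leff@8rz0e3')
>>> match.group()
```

'cwwwyy5664n78o4lfnmo8rz'

This matches one or more of one of [wc], then optionally a literal 'y', then the literal 'y56'; then one or more of a digit, then 1 to 4 of any character (lazy), then one or more of a literal '8'; then the literal 'o4l', then one or more of one of [fe] (lazy), then one or more of a non-digit (non-capturing group); then the literal '8rz', then optionally a digit (captured as 'word').
`re.search` scans for the first position where the pattern succeeds.
The match spans [1:24] → 'cwwwyy5664n78o4lfnmo8rz'.
Captured: group 1 = '8rz'.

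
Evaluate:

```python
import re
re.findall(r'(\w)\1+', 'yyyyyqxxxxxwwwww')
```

['y', 'x', 'w']

After group 1 captures some text, `\1` only succeeds where that same text appears again.
One capturing group, so `findall` returns just the captured substring from each match — 3 in all.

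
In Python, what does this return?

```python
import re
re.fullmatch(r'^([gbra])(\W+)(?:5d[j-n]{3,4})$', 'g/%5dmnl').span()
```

(0, 8)

This matches anchored at the start of the string; then one of [gbra] (captured); then one or more of a non-word character (captured); then the literal '5d', then 3 to 4 of a character in [j-n] (non-capturing group); then anchored at the end.
For `fullmatch`, every character of the input must be accounted for by the pattern.
The match spans [0:8] → 'g/%5dmnl'.
Captured: group 1 = 'g', group 2 = '/%'.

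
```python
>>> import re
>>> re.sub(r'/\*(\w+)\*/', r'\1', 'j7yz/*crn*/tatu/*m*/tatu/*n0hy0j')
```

'j7yzcrntatumtatu/*n0hy0j'

Matches: at [4:11] → '/*crn*/'; at [15:20] → '/*m*/'.
`\1` in the replacement pulls in group 1's text for each match.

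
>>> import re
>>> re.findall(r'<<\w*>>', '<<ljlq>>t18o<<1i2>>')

['<<ljlq>>', '<<1i2>>']

Scanning left to right: at [0:8] → '<<ljlq>>'; at [12:19] → '<<1i2>>'.
Since nothing is captured, `findall` lists the 2 matched substrings directly.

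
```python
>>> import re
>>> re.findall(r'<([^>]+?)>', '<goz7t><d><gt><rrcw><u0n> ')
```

Scanning left to right: at [0:7] match '<goz7t>', group 1 = 'goz7t'; at [7:10] match '<d>', group 1 = 'd'; at [10:14] match '<gt>', group 1 = 'gt'; at [14:20] match '<rrcw>', group 1 = 'rrcw'; at [20:25] match '<u0n>', group 1 = 'u0n'.
With a single group, `findall` returns only what that group captured — 5 items.

['goz7t', 'd', 'gt', 'rrcw', 'u0n']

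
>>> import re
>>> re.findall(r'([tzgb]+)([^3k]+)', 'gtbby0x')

[('gtbb', 'y0x')]

With 2 capturing groups, `findall` returns a 2-tuple per match.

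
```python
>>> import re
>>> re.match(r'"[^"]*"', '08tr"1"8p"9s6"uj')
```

None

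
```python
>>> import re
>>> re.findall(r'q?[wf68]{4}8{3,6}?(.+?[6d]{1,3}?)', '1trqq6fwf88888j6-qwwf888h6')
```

['88j6']

Because the quantifier is non-greedy, it stops expanding at the earliest point where the rest of the pattern can succeed.
One capturing group, so `findall` returns just the captured substring from the one match — 1 in all.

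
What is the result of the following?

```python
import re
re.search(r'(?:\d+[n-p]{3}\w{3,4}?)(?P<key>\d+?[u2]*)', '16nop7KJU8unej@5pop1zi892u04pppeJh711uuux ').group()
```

'16nop7KJU8u'

This matches one or more of a digit, then exactly 3 of a character in [n-p], then 3 to 4 of a word character (lazy) (non-capturing group); then one or more of a digit (lazy), then zero or more of one of [u2] (captured as 'key').
The match spans [0:11] → '16nop7KJU8u'.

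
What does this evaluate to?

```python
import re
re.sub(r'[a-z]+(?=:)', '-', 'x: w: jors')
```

The lookaround is zero-width — it requires the adjacent text to match without consuming it, so the asserted text isn't part of the match.
Matches: at [0:1] → 'x'; at [3:4] → 'w'.
Every occurrence is swapped for '-'.

'-: -: jors'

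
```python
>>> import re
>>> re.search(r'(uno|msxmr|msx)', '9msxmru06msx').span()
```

(1, 6)

Alternation tries branches left to right and keeps the first one that lets the overall match succeed at that position.
The match spans [1:6] → 'msxmr'.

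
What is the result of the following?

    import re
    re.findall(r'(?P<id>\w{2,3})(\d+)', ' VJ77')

2 groups means the one result is a tuple of 2 captured strings — 1 here.

[('VJ7', '7')]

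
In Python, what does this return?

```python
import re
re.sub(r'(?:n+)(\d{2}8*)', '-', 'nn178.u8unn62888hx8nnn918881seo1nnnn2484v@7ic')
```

'-.u8u-hx8-1seo1-4v@7ic'

The pattern matches one or more of a literal 'n' (non-capturing group); then exactly 2 of a digit, then zero or more of the literal '8' (captured).
Matches: at [0:5] → 'nn178'; at [9:16] → 'nn62888'; at [19:27] → 'nnn91888'; at [32:39] → 'nnnn248'.
Every occurrence is swapped for '-'.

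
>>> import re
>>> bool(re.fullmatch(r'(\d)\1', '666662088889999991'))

`re.fullmatch` is like wrapping the pattern in `^…$` (in single-line mode).
Here the pattern can't cover the whole string, so the call returns None, and `bool(None)` is False.

False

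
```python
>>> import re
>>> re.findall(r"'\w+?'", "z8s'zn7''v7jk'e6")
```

With no groups in the pattern, `findall` gives back each whole match — 2 here.

["'zn7'", "'v7jk'"]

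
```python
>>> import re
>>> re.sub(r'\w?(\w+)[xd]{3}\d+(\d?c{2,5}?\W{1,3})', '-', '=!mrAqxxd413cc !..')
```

The pattern matches optionally a word character; then one or more of a word character (captured); then exactly 3 of one of [xd], then one or more of a digit; then optionally a digit, then 2 to 5 of the literal 'c' (lazy), then 1 to 3 of a non-word character (captured).
`sub` substitutes '-' at each match site.

'=!-.'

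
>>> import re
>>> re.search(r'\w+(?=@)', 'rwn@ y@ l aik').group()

'rwn'

The `(?=…)`/`(?<=…)` assertion just peeks at neighbouring text; it doesn't advance the match position.
The match spans [0:3] → 'rwn'.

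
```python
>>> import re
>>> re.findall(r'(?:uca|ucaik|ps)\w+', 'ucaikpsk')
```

['ucaikpsk']

Walking the string: at [0:8] → 'ucaikpsk'.
Since nothing is captured, `findall` lists the 1 matched substring directly.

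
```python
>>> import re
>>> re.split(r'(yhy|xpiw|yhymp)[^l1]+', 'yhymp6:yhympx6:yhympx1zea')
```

['', 'yhy', '1zea']

`|` is ordered: at each position the engine commits to the first alternative that works.
Matches to split on: at [0:21] → 'yhymp6:yhympx6:yhympx'.
Because the pattern has a capturing group, `split` also inserts each captured text between the pieces.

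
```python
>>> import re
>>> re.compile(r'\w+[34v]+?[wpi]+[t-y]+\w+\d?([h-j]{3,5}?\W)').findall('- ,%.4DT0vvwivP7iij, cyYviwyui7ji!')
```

['iij,']

Pattern: one or more of a word character, then one or more of one of [34v] (lazy), then one or more of one of [wpi]; then one or more of a character in [t-y], then one or more of a word character, then optionally a digit; then 3 to 5 of a character in [h-j] (lazy), then a non-word character (captured).
Scanning left to right: at [5:20] match '4DT0vvwivP7iij,', group 1 = 'iij,'.
Because there's exactly one group, `findall` drops the full match and keeps group 1 from the one hit.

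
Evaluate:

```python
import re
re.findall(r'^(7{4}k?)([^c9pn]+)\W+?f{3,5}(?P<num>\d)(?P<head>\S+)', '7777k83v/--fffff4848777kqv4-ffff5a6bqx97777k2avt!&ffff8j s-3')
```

[('7777k', '83v/--fffff4848777kqv4', '5', 'a6bqx97777k2avt!&ffff8j')]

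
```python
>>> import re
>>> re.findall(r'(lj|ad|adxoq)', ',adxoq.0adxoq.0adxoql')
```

['ad', 'ad', 'ad']

Branches in `(...|...)` are attempted left-to-right; the first branch that allows the whole pattern to succeed is taken.
With a single group, `findall` returns only what that group captured — 3 items.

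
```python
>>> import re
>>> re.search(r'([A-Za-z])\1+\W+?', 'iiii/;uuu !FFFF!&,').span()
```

(0, 5)

`\1` has to match the exact text group 1 already captured.
Unlike `match`, `search` isn't anchored — it looks for the pattern anywhere in the string.
The match spans [0:5] → 'iiii/'.
Captured: group 1 = 'i'.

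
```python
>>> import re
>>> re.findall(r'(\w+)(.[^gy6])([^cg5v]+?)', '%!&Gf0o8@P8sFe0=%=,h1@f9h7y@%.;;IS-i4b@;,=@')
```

[('Gf0o8', '@P', '8'), ('sFe0', '=%', '='), ('h1', '@f', '9'), ('h7y', '@%', '.'), ('IS', '-i', '4'), ('b', '@;', ',')]

This matches one or more of a word character (captured); then any character, then any character except [gy6] (captured); then one or more of any character except [cg5v] (lazy) (captured).
Lazy quantifiers expand one character at a time until the remainder of the pattern can match.
Walking the string: at [3:11] match 'Gf0o8@P8', groups = ('Gf0o8', '@P', '8'); at [11:18] match 'sFe0=%=', groups = ('sFe0', '=%', '='); at [19:24] match 'h1@f9', groups = ('h1', '@f', '9'); at [24:30] match 'h7y@%.', groups = ('h7y', '@%', '.'); at [32:37] match 'IS-i4', groups = ('IS', '-i', '4'); ….
`findall` packs the 3 group values into a tuple for every match.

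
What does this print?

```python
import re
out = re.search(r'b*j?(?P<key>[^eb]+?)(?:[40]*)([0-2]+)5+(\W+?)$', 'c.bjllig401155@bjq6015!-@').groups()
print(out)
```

The pattern matches zero or more of a literal 'b', then optionally a literal 'j'; then one or more of any character except [eb] (lazy) (captured as 'key'); then zero or more of one of [40] (non-capturing group); then one or more of a character in [0-2] (captured); then one or more of a literal '5'; then one or more of a non-word character (lazy) (captured); then anchored at the end.
With the lazy modifier that quantifier settles for the fewest repetitions that let the rest of the pattern succeed (the atoms after it are unaffected and can still be greedy).
`re.search` tries every starting position until one works.
The match spans [15:25] → 'bjq6015!-@'.
Captured: group 1 = 'q6', group 2 = '1', group 3 = '!-@'.

('q6', '1', '!-@')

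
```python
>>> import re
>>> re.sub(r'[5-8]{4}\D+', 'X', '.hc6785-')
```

'.hcX'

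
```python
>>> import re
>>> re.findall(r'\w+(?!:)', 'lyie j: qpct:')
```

['lyie', 'qpc']

`(?!…)`/`(?<!…)` only lets a position through if the neighbouring text does NOT match; no characters are consumed.
Walking the string: at [0:4] → 'lyie'; at [8:11] → 'qpc'.
`findall` yields the raw match text (2 of them) because the pattern has no groups.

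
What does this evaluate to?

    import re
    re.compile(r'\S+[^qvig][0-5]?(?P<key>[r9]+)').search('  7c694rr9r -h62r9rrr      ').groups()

The pattern matches one or more of a non-whitespace character, then any character except [qvig], then optionally a character in [0-5]; then one or more of one of [r9] (captured as 'key').
`search` walks the string left to right and returns the first match it finds.
The match spans [2:11] → '7c694rr9r'.
Captured: group 1 = 'r'.

('r',)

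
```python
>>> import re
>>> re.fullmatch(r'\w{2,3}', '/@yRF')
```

`re.fullmatch` requires the pattern to consume the entire string.
Here there's no way to consume every character, so the call returns None.

None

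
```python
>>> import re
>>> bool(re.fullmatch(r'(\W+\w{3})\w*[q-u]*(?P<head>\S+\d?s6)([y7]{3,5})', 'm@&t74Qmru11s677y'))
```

False

For `fullmatch`, every character of the input must be accounted for by the pattern.
Here there's no way to consume every character, so the call returns None, and `bool(None)` is False.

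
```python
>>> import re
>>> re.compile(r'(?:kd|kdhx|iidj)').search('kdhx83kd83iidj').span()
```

The regex engine tests alternatives in the order written; an earlier branch that matches wins even if a later one would match more.
`search` walks the string left to right and returns the first match it finds.
The match spans [0:2] → 'kd'.

(0, 2)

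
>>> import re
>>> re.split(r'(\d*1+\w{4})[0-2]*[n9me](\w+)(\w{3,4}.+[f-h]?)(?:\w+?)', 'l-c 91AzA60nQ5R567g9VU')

['l-c ', '91AzA6', 'Q5R56', '7g9V', '']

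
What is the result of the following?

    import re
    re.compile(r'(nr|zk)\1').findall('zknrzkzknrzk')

['zk']

`\1` has to match the exact text group 1 already captured.
`findall` collects group 1 from the one match (1 total).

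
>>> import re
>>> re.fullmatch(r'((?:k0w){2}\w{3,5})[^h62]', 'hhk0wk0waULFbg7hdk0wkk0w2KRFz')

None

This matches the literal 'k0w' repeated 2 times, then 3 to 5 of a word character (captured); then any character except [h62].
`fullmatch` succeeds only if the pattern covers the string from start to end.
Here the string isn't matched end-to-end, so the call returns None.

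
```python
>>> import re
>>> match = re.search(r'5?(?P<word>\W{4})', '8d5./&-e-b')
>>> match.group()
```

'5./&-'

The pattern matches optionally a literal '5'; then exactly 4 of a non-word character (captured as 'word').
`re.search` scans for the first position where the pattern succeeds.
The match spans [2:7] → '5./&-'.
Captured: group 1 = './&-'.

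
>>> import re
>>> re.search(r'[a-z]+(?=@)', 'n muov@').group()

The lookaround is zero-width — it requires the adjacent text to match without consuming it, so the asserted text isn't part of the match.
`search` walks the string left to right and returns the first match it finds.
The match spans [2:6] → 'muov'.

'muov'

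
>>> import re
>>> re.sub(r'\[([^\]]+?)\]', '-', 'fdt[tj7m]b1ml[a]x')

'fdt-b1ml-x'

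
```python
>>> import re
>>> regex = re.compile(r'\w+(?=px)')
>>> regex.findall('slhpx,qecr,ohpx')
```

['slh', 'oh']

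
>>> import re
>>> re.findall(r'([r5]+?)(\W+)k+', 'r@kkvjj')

[('r', '@')]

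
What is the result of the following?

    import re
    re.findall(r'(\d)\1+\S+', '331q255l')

['3']

After group 1 captures some text, `\1` only succeeds where that same text appears again.
Because there's exactly one group, `findall` drops the full match and keeps group 1 from the one hit.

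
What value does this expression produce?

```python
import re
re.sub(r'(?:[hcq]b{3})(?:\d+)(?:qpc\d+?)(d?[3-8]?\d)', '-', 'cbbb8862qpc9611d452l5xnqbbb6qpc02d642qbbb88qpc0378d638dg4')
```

'-1d452l5xn-d642-8d638dg4'

Because the quantifier is non-greedy, it stops expanding at the earliest point where the rest of the pattern can succeed.
Every occurrence is swapped for '-'.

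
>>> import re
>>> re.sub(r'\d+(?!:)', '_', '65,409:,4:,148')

'_,_9:,4:,_'

Because the assertion is negative and zero-width, positions next to the forbidden text are skipped.
Matches: at [0:2] → '65'; at [3:5] → '40'; at [11:14] → '148'.
`sub` substitutes '_' at each match site.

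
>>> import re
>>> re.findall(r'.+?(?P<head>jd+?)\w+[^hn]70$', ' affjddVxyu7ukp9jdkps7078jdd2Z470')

With the lazy modifier that quantifier settles for the fewest repetitions that let the rest of the pattern succeed (the atoms after it are unaffected and can still be greedy).
Because there's exactly one group, `findall` drops the full match and keeps group 1 from the one hit.

['jd']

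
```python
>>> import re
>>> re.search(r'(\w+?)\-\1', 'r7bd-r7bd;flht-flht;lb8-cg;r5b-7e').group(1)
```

'r7bd'

`\1` is not a pattern — it's the concrete string captured by group 1, re-applied verbatim.
`re.search` tries every starting position until one works.
The match spans [0:9] → 'r7bd-r7bd'.
Captured: group 1 = 'r7bd'.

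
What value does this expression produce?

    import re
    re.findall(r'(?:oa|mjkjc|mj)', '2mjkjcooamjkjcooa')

['mjkjc', 'oa', 'mjkjc', 'oa']

The regex engine tests alternatives in the order written; an earlier branch that matches wins even if a later one would match more.
Since nothing is captured, `findall` lists the 4 matched substrings directly.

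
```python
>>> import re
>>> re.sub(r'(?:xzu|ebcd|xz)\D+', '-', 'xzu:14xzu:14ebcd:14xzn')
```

Matches: at [0:4] → 'xzu:'; at [6:10] → 'xzu:'; at [12:17] → 'ebcd:'; at [19:22] → 'xzn'.
Every occurrence is swapped for '-'.

'-14-14-14-'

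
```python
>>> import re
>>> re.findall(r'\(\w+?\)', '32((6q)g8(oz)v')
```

['(6q)', '(oz)']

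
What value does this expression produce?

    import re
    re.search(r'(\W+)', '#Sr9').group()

This matches one or more of a non-word character (captured).
The match spans [0:1] → '#'.

'#'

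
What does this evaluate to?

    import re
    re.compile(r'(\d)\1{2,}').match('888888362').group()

The backreference `\1` re-matches whatever the first group consumed, character for character.
`match` is anchored at position 0; if the pattern doesn't fit there, it returns None.
The match spans [0:6] → '888888'.
Captured: group 1 = '8'.

'888888'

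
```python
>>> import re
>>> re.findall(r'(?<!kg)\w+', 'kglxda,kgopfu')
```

A negative assertion filters positions out without eating any characters.
Since nothing is captured, `findall` lists the 2 matched substrings directly.

['kglxda', 'kgopfu']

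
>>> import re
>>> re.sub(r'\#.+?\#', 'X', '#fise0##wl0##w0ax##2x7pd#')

With the lazy modifier that quantifier settles for the fewest repetitions that let the rest of the pattern succeed (the atoms after it are unaffected and can still be greedy).
Matches: at [0:7] → '#fise0#'; at [7:12] → '#wl0#'; at [12:18] → '#w0ax#'; at [18:25] → '#2x7pd#'.
Each match is replaced by 'X'.

'XXXX'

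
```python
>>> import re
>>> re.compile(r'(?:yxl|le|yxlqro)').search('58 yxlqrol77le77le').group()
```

'yxl'

The regex engine tests alternatives in the order written; an earlier branch that matches wins even if a later one would match more.
The match spans [3:6] → 'yxl'.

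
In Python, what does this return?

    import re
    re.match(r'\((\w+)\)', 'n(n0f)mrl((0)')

None

`match` is anchored at position 0; if the pattern doesn't fit there, it returns None.
Here the string doesn't start with a match, so the call returns None.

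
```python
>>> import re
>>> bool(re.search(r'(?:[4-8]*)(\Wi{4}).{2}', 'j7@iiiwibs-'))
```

This matches zero or more of a character in [4-8] (non-capturing group); then a non-word character, then exactly 4 of a literal 'i' (captured); then exactly 2 of any character.
Unlike `match`, `search` isn't anchored — it looks for the pattern anywhere in the string.
Here no position works, so the call returns None, and `bool(None)` is False.

False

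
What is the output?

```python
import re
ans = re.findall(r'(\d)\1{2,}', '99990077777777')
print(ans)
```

The backreference `\1` re-matches whatever the first group consumed, character for character.
Matches: at [0:4] match '9999', group 1 = '9'; at [6:14] match '77777777', group 1 = '7'.
`findall` collects group 1 from each match (2 total).

['9', '7']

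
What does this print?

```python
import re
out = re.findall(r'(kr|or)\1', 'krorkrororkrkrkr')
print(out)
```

['or', 'kr']

`\1` is not a pattern — it's the concrete string captured by group 1, re-applied verbatim.
Because there's exactly one group, `findall` drops the full match and keeps group 1 from each hit.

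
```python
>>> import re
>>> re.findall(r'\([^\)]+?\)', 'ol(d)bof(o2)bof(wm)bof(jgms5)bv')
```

['(d)', '(o2)', '(wm)', '(jgms5)']

`findall` yields the raw match text (4 of them) because the pattern has no groups.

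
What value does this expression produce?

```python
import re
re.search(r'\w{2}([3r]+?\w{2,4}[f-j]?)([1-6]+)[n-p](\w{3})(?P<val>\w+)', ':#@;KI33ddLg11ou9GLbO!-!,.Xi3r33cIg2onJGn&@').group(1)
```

'33ddLg'

This matches exactly 2 of a word character; then one or more of one of [3r] (lazy), then 2 to 4 of a word character, then optionally a character in [f-j] (captured); then one or more of a character in [1-6] (captured); then a character in [n-p]; then exactly 3 of a word character (captured); then one or more of a word character (captured as 'val').
`re.search` tries every starting position until one works.
The match spans [4:21] → 'KI33ddLg11ou9GLbO'.
Captured: group 1 = '33ddLg', group 2 = '11', group 3 = 'u9G', group 4 = 'LbO'.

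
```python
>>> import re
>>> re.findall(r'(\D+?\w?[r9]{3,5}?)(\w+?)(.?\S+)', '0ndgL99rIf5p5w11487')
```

[('ndgL99r', 'I', 'f5p5w11487')]

The pattern matches one or more of a non-digit (lazy), then optionally a word character, then 3 to 5 of one of [r9] (lazy) (captured); then one or more of a word character (lazy) (captured); then optionally any character, then one or more of a non-whitespace character (captured).
With the lazy modifier that quantifier settles for the fewest repetitions that let the rest of the pattern succeed (the atoms after it are unaffected and can still be greedy).
Walking the string: at [1:19] match 'ndgL99rIf5p5w11487', groups = ('ndgL99r', 'I', 'f5p5w11487').
3 groups means the one result is a tuple of 3 captured strings — 1 here.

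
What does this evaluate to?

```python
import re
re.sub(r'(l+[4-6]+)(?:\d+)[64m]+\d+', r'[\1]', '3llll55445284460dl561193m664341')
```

'3[llll55445]d[l56]'

The pattern matches one or more of a literal 'l', then one or more of a character in [4-6] (captured); then one or more of a digit (non-capturing group); then one or more of one of [64m], then one or more of a digit.
The replacement refers to a captured group, so each match is rewritten using its own captured text.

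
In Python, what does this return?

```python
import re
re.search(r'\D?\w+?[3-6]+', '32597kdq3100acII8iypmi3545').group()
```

This matches optionally a non-digit, then one or more of a word character (lazy); then one or more of a character in [3-6].
`re.search` scans for the first position where the pattern succeeds.
The match spans [0:3] → '325'.

'325'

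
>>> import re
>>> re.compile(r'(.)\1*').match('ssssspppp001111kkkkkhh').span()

(0, 5)

`\1` is not a pattern — it's the concrete string captured by group 1, re-applied verbatim.
`re.match` only tries the pattern at the start of the string.
The match spans [0:5] → 'sssss'.
Captured: group 1 = 's'.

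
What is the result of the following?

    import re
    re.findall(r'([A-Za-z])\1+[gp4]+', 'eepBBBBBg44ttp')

['e', 'B', 't']

`\1` is not a pattern — it's the concrete string captured by group 1, re-applied verbatim.
Because there's exactly one group, `findall` drops the full match and keeps group 1 from each hit.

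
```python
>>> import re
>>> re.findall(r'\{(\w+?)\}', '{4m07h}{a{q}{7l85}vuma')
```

Scanning left to right: at [0:7] match '{4m07h}', group 1 = '4m07h'; at [9:12] match '{q}', group 1 = 'q'; at [12:18] match '{7l85}', group 1 = '7l85'.
Because there's exactly one group, `findall` drops the full match and keeps group 1 from each hit.

['4m07h', 'q', '7l85']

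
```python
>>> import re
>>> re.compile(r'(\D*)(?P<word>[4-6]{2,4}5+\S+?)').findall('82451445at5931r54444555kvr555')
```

[('', '445a'), ('', '4444555k')]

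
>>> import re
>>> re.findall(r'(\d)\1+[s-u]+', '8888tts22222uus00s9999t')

`\1` is not a pattern — it's the concrete string captured by group 1, re-applied verbatim.
Walking the string: at [0:7] match '8888tts', group 1 = '8'; at [7:15] match '22222uus', group 1 = '2'; at [15:18] match '00s', group 1 = '0'; at [18:23] match '9999t', group 1 = '9'.
With a single group, `findall` returns only what that group captured — 4 items.

['8', '2', '0', '9']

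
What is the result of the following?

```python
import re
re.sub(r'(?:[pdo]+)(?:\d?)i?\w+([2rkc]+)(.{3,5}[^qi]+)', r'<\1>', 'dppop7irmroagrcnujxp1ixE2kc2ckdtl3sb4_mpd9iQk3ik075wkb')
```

Pattern: one or more of one of [pdo] (non-capturing group); then optionally a digit (non-capturing group); then optionally a literal 'i', then one or more of a word character; then one or more of one of [2rkc] (captured); then 3 to 5 of any character, then one or more of any character except [qi] (captured).
Matches: at [0:54] → 'dppop7irmroagrcnujxp1ixE2kc2ckdtl3sb4_mpd9iQk3ik075wkb'.
The replacement refers to a captured group, so each match is rewritten using its own captured text.

'<k>'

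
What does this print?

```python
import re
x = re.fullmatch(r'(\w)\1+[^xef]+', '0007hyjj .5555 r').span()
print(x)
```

(0, 16)

The backreference `\1` re-matches whatever the first group consumed, character for character.
`re.fullmatch` requires the pattern to consume the entire string.
The match spans [0:16] → '0007hyjj .5555 r'.
Captured: group 1 = '0'.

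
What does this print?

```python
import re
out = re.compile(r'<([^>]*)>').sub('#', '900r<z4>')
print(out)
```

900r#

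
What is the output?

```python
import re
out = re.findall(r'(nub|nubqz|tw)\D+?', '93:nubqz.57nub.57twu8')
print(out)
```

The regex engine tests alternatives in the order written; an earlier branch that matches wins even if a later one would match more.
One capturing group, so `findall` returns just the captured substring from each match — 3 in all.

['nub', 'nub', 'tw']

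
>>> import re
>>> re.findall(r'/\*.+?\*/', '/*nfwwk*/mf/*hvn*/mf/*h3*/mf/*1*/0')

Scanning left to right: at [0:9] → '/*nfwwk*/'; at [11:18] → '/*hvn*/'; at [20:26] → '/*h3*/'; at [28:33] → '/*1*/'.
Since nothing is captured, `findall` lists the 4 matched substrings directly.

['/*nfwwk*/', '/*hvn*/', '/*h3*/', '/*1*/']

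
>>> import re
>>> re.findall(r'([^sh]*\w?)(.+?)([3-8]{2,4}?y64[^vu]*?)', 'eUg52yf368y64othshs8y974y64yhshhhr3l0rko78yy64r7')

The pattern matches zero or more of any character except [sh], then optionally a word character (captured); then one or more of any character (lazy) (captured); then 2 to 4 of a character in [3-8] (lazy), then the literal 'y64', then zero or more of any character except [vu] (lazy) (captured).
3 groups means the one result is a tuple of 3 captured strings — 1 here.

[('eUg52yf368y64oth', 'shs8y9', '74y64')]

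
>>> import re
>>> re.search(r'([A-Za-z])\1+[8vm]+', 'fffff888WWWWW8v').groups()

`\1` has to match the exact text group 1 already captured.
`re.search` tries every starting position until one works.
The match spans [0:8] → 'fffff888'.
Captured: group 1 = 'f'.

('f',)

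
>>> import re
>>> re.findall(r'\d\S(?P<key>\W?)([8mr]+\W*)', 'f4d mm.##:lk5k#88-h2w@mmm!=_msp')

[(' ', 'mm.##:'), ('#', '88-'), ('@', 'mmm!=')]

Pattern: a digit, then a non-whitespace character; then optionally a non-word character (captured as 'key'); then one or more of one of [8mr], then zero or more of a non-word character (captured).
Matches: at [1:10] match '4d mm.##:', groups = (' ', 'mm.##:'); at [12:18] match '5k#88-', groups = ('#', '88-'); at [19:27] match '2w@mmm!=', groups = ('@', 'mmm!=').
With 2 capturing groups, `findall` returns a 2-tuple per match.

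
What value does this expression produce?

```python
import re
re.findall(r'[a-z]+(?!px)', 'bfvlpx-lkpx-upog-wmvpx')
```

The negative lookahead/lookbehind blocks any match where the forbidden context is present.
Scanning left to right: at [0:6] → 'bfvlpx'; at [7:11] → 'lkpx'; at [12:16] → 'upog'; at [17:22] → 'wmvpx'.
Since nothing is captured, `findall` lists the 4 matched substrings directly.

['bfvlpx', 'lkpx', 'upog', 'wmvpx']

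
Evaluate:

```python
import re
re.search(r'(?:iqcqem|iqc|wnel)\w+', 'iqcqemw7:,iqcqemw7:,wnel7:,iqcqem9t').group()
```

'iqcqemw7'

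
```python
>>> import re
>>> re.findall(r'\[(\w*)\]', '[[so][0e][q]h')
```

['so', '0e', 'q']

Scanning left to right: at [1:5] match '[so]', group 1 = 'so'; at [5:9] match '[0e]', group 1 = '0e'; at [9:12] match '[q]', group 1 = 'q'.
`findall` collects group 1 from each match (3 total).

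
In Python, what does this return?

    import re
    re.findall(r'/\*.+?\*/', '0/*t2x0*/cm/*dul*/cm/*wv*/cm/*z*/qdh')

A non-greedy quantifier consumes as few characters as it can — just enough that the remainder of the pattern still matches from where it stops; whatever follows it matches normally.
Matches: at [1:9] → '/*t2x0*/'; at [11:18] → '/*dul*/'; at [20:26] → '/*wv*/'; at [28:33] → '/*z*/'.
With no groups in the pattern, `findall` gives back each whole match — 4 here.

['/*t2x0*/', '/*dul*/', '/*wv*/', '/*z*/']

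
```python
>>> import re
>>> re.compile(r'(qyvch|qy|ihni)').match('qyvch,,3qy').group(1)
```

'qyvch'

Alternation tries branches left to right and keeps the first one that lets the overall match succeed at that position.
`re.match` won't scan ahead — the pattern has to work from the very first character.
The match spans [0:5] → 'qyvch'.
Captured: group 1 = 'qyvch'.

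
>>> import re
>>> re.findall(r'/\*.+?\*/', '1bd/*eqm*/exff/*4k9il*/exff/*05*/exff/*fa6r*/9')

['/*eqm*/', '/*4k9il*/', '/*05*/', '/*fa6r*/']

Walking the string: at [3:10] → '/*eqm*/'; at [14:23] → '/*4k9il*/'; at [27:33] → '/*05*/'; at [37:45] → '/*fa6r*/'.
`findall` yields the raw match text (4 of them) because the pattern has no groups.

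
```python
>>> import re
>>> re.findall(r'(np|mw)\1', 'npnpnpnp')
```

['np', 'np']

`\1` has to match the exact text group 1 already captured.
Because there's exactly one group, `findall` drops the full match and keeps group 1 from each hit.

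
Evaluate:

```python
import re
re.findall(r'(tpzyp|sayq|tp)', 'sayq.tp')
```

['sayq', 'tp']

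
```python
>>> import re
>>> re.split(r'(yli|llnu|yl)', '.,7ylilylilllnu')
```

['.,7', 'yli', 'l', 'yli', 'l', 'llnu', '']

Branches in `(...|...)` are attempted left-to-right; the first branch that allows the whole pattern to succeed is taken.
The group in the pattern means `split` returns the separators' captures alongside the pieces.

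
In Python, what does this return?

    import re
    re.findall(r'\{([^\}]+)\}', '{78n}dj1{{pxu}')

Walking the string: at [0:5] match '{78n}', group 1 = '78n'; at [8:14] match '{{pxu}', group 1 = '{pxu'.
`findall` collects group 1 from each match (2 total).

['78n', '{pxu']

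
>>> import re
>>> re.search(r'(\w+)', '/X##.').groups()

('X',)

This matches one or more of a word character (captured).
`re.search` tries every starting position until one works.
The match spans [1:2] → 'X'.
Captured: group 1 = 'X'.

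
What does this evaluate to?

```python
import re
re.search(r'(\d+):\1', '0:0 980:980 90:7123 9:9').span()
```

The backreference `\1` re-matches whatever the first group consumed, character for character.
The match spans [0:3] → '0:0'.

(0, 3)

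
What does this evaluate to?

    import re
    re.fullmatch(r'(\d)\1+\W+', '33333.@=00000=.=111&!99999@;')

None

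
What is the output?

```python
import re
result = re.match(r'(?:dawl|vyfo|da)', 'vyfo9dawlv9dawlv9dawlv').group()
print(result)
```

vyfo

`match` is anchored at position 0; if the pattern doesn't fit there, it returns None.
The match spans [0:4] → 'vyfo'.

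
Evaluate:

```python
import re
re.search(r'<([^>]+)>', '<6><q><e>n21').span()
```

(0, 3)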